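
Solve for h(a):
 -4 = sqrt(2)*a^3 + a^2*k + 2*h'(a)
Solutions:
 h(a) = C1 - sqrt(2)*a^4/8 - a^3*k/6 - 2*a


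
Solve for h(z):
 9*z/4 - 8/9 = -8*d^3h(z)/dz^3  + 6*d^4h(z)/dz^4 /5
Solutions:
 h(z) = C1 + C2*z + C3*z^2 + C4*exp(20*z/3) - 3*z^4/256 + 397*z^3/34560


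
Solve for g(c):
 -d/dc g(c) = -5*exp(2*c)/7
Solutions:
 g(c) = C1 + 5*exp(2*c)/14


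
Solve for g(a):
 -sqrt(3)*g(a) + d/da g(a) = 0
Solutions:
 g(a) = C1*exp(sqrt(3)*a)


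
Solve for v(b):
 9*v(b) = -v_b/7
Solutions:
 v(b) = C1*exp(-63*b)


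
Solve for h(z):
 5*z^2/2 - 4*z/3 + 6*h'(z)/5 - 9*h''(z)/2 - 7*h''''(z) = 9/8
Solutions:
 h(z) = C1 + C2*exp(-z*(-5*3^(2/3)*980^(1/3)/(28 + sqrt(1834))^(1/3) + 1050^(1/3)*(28 + sqrt(1834))^(1/3))/140)*sin(3^(1/6)*z*(15*980^(1/3)/(28 + sqrt(1834))^(1/3) + 3^(2/3)*350^(1/3)*(28 + sqrt(1834))^(1/3))/140) + C3*exp(-z*(-5*3^(2/3)*980^(1/3)/(28 + sqrt(1834))^(1/3) + 1050^(1/3)*(28 + sqrt(1834))^(1/3))/140)*cos(3^(1/6)*z*(15*980^(1/3)/(28 + sqrt(1834))^(1/3) + 3^(2/3)*350^(1/3)*(28 + sqrt(1834))^(1/3))/140) + C4*exp(z*(-5*3^(2/3)*980^(1/3)/(28 + sqrt(1834))^(1/3) + 1050^(1/3)*(28 + sqrt(1834))^(1/3))/70) - 25*z^3/36 - 1045*z^2/144 - 5135*z/96


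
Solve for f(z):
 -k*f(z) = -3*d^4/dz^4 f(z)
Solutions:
 f(z) = C1*exp(-3^(3/4)*k^(1/4)*z/3) + C2*exp(3^(3/4)*k^(1/4)*z/3) + C3*exp(-3^(3/4)*I*k^(1/4)*z/3) + C4*exp(3^(3/4)*I*k^(1/4)*z/3)


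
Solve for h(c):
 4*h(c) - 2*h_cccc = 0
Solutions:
 h(c) = C1*exp(-2^(1/4)*c) + C2*exp(2^(1/4)*c) + C3*sin(2^(1/4)*c) + C4*cos(2^(1/4)*c)


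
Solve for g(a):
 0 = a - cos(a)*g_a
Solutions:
 g(a) = C1 + Integral(a/cos(a), a)


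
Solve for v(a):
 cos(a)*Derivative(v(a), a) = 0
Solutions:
 v(a) = C1


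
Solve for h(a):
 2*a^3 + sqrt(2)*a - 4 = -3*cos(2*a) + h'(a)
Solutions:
 h(a) = C1 + a^4/2 + sqrt(2)*a^2/2 - 4*a + 3*sin(2*a)/2


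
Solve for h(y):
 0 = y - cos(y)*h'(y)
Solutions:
 h(y) = C1 + Integral(y/cos(y), y)


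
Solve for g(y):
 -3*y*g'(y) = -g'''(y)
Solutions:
 g(y) = C1 + Integral(C2*airyai(3^(1/3)*y) + C3*airybi(3^(1/3)*y), y)


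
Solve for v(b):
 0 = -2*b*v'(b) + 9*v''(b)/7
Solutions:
 v(b) = C1 + C2*erfi(sqrt(7)*b/3)


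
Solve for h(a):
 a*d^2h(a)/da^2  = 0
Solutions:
 h(a) = C1 + C2*a


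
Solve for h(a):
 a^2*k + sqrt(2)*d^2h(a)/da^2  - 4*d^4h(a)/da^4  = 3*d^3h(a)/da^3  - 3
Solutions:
 h(a) = C1 + C2*a + C3*exp(a*(-3 + sqrt(9 + 16*sqrt(2)))/8) + C4*exp(-a*(3 + sqrt(9 + 16*sqrt(2)))/8) - sqrt(2)*a^4*k/24 - a^3*k/2 + a^2*(-9*sqrt(2)*k/4 - 2*k - 3*sqrt(2)/4)


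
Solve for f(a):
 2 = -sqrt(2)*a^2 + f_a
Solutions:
 f(a) = C1 + sqrt(2)*a^3/3 + 2*a


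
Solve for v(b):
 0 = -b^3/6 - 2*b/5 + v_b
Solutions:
 v(b) = C1 + b^4/24 + b^2/5


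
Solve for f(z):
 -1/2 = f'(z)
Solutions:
 f(z) = C1 - z/2


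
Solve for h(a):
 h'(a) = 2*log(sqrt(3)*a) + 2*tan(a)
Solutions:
 h(a) = C1 + 2*a*log(a) - 2*a + a*log(3) - 2*log(cos(a))


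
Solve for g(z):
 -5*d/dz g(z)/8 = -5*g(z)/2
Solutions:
 g(z) = C1*exp(4*z)


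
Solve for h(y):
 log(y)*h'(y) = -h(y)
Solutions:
 h(y) = C1*exp(-li(y))


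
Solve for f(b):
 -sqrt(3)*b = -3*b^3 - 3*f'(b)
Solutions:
 f(b) = C1 - b^4/4 + sqrt(3)*b^2/6


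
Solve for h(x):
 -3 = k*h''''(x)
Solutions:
 h(x) = C1 + C2*x + C3*x^2 + C4*x^3 - x^4/(8*k)


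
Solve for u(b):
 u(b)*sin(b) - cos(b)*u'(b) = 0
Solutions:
 u(b) = C1/cos(b)


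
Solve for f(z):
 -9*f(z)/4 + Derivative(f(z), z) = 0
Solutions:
 f(z) = C1*exp(9*z/4)


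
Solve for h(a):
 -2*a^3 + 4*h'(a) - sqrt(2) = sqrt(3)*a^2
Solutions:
 h(a) = C1 + a^4/8 + sqrt(3)*a^3/12 + sqrt(2)*a/4


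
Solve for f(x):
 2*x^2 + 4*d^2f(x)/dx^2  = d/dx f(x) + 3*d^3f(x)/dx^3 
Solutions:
 f(x) = C1 + C2*exp(x/3) + C3*exp(x) + 2*x^3/3 + 8*x^2 + 52*x


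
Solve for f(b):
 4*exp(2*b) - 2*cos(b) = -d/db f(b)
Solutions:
 f(b) = C1 - 2*exp(2*b) + 2*sin(b)


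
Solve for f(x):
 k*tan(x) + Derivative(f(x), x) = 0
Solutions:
 f(x) = C1 + k*log(cos(x))


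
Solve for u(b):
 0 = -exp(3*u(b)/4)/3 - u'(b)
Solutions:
 u(b) = 4*log(1/(C1 + b))/3 + 8*log(2)/3
 u(b) = 4*log(2^(2/3)*(-1 - sqrt(3)*I)*(1/(C1 + b))^(1/3)/2)
 u(b) = 4*log(2^(2/3)*(-1 + sqrt(3)*I)*(1/(C1 + b))^(1/3)/2)


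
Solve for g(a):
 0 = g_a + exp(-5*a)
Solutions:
 g(a) = C1 + exp(-5*a)/5


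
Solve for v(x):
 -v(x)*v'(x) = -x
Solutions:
 v(x) = -sqrt(C1 + x^2)
 v(x) = sqrt(C1 + x^2)


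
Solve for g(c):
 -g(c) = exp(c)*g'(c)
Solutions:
 g(c) = C1*exp(exp(-c))


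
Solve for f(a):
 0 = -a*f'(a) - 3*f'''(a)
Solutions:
 f(a) = C1 + Integral(C2*airyai(-3^(2/3)*a/3) + C3*airybi(-3^(2/3)*a/3), a)


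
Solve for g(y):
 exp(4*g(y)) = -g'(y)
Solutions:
 g(y) = log(-I*(1/(C1 + 4*y))^(1/4))
 g(y) = log(I*(1/(C1 + 4*y))^(1/4))
 g(y) = log(-(1/(C1 + 4*y))^(1/4))
 g(y) = log(1/(C1 + 4*y))/4


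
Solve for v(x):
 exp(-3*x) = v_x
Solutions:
 v(x) = C1 - exp(-3*x)/3


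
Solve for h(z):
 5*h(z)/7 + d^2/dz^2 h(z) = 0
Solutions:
 h(z) = C1*sin(sqrt(35)*z/7) + C2*cos(sqrt(35)*z/7)


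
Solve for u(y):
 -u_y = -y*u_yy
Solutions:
 u(y) = C1 + C2*y^2


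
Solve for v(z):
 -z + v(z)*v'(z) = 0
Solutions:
 v(z) = -sqrt(C1 + z^2)
 v(z) = sqrt(C1 + z^2)


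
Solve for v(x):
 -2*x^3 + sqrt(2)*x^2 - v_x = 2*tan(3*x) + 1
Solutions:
 v(x) = C1 - x^4/2 + sqrt(2)*x^3/3 - x + 2*log(cos(3*x))/3


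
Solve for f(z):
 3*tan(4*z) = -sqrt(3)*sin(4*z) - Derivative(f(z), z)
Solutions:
 f(z) = C1 + 3*log(cos(4*z))/4 + sqrt(3)*cos(4*z)/4


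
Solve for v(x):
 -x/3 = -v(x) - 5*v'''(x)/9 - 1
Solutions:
 v(x) = C3*exp(-15^(2/3)*x/5) + x/3 + (C1*sin(3*3^(1/6)*5^(2/3)*x/10) + C2*cos(3*3^(1/6)*5^(2/3)*x/10))*exp(15^(2/3)*x/10) - 1


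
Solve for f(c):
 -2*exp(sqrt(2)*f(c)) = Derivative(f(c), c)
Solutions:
 f(c) = sqrt(2)*(2*log(1/(C1 + 2*c)) - log(2))/4


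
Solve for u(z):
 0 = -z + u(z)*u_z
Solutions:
 u(z) = -sqrt(C1 + z^2)
 u(z) = sqrt(C1 + z^2)


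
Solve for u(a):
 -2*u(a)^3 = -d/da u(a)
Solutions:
 u(a) = -sqrt(2)*sqrt(-1/(C1 + 2*a))/2
 u(a) = sqrt(2)*sqrt(-1/(C1 + 2*a))/2


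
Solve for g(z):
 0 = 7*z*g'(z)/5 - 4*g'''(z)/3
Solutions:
 g(z) = C1 + Integral(C2*airyai(1050^(1/3)*z/10) + C3*airybi(1050^(1/3)*z/10), z)


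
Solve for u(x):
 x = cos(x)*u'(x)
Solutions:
 u(x) = C1 + Integral(x/cos(x), x)


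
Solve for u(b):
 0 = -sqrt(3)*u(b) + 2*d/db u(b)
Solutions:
 u(b) = C1*exp(sqrt(3)*b/2)


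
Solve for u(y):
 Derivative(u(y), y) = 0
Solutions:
 u(y) = C1


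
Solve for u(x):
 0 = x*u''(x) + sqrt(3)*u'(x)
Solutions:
 u(x) = C1 + C2*x^(1 - sqrt(3))


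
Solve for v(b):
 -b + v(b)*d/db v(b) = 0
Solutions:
 v(b) = -sqrt(C1 + b^2)
 v(b) = sqrt(C1 + b^2)


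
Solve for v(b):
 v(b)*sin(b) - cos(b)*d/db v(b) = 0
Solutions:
 v(b) = C1/cos(b)


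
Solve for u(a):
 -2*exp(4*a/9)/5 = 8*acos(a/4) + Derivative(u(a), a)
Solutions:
 u(a) = C1 - 8*a*acos(a/4) + 8*sqrt(16 - a^2) - 9*exp(4*a/9)/10


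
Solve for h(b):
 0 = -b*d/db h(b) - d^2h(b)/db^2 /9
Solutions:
 h(b) = C1 + C2*erf(3*sqrt(2)*b/2)


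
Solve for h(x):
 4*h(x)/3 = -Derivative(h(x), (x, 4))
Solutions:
 h(x) = (C1*sin(3^(3/4)*x/3) + C2*cos(3^(3/4)*x/3))*exp(-3^(3/4)*x/3) + (C3*sin(3^(3/4)*x/3) + C4*cos(3^(3/4)*x/3))*exp(3^(3/4)*x/3)


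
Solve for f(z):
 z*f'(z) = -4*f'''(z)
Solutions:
 f(z) = C1 + Integral(C2*airyai(-2^(1/3)*z/2) + C3*airybi(-2^(1/3)*z/2), z)


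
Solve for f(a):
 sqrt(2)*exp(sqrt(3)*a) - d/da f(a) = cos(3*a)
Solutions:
 f(a) = C1 + sqrt(6)*exp(sqrt(3)*a)/3 - sin(3*a)/3


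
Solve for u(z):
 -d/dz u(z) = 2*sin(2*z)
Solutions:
 u(z) = C1 + cos(2*z)


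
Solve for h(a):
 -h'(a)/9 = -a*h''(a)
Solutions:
 h(a) = C1 + C2*a^(10/9)


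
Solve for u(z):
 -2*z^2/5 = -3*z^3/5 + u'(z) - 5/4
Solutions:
 u(z) = C1 + 3*z^4/20 - 2*z^3/15 + 5*z/4


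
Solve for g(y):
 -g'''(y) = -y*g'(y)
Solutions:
 g(y) = C1 + Integral(C2*airyai(y) + C3*airybi(y), y)


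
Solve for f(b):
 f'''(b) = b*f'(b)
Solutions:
 f(b) = C1 + Integral(C2*airyai(b) + C3*airybi(b), b)


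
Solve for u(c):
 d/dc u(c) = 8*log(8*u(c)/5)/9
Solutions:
 -9*Integral(1/(log(_y) - log(5) + 3*log(2)), (_y, u(c)))/8 = C1 - c


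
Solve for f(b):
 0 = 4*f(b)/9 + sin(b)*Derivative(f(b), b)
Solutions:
 f(b) = C1*(cos(b) + 1)^(2/9)/(cos(b) - 1)^(2/9)


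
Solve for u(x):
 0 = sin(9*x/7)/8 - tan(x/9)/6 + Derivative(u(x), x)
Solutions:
 u(x) = C1 - 3*log(cos(x/9))/2 + 7*cos(9*x/7)/72


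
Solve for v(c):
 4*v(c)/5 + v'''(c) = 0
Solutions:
 v(c) = C3*exp(-10^(2/3)*c/5) + (C1*sin(10^(2/3)*sqrt(3)*c/10) + C2*cos(10^(2/3)*sqrt(3)*c/10))*exp(10^(2/3)*c/10)


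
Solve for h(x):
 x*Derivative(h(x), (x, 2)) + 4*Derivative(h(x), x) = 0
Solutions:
 h(x) = C1 + C2/x^3


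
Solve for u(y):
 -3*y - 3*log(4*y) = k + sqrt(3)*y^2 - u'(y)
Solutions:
 u(y) = C1 + k*y + sqrt(3)*y^3/3 + 3*y^2/2 + 3*y*log(y) - 3*y + y*log(64)


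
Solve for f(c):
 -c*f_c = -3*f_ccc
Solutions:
 f(c) = C1 + Integral(C2*airyai(3^(2/3)*c/3) + C3*airybi(3^(2/3)*c/3), c)


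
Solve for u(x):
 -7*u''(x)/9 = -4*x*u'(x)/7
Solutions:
 u(x) = C1 + C2*erfi(3*sqrt(2)*x/7)


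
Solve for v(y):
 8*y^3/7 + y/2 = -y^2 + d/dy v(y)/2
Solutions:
 v(y) = C1 + 4*y^4/7 + 2*y^3/3 + y^2/2


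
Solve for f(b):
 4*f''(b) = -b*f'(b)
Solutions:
 f(b) = C1 + C2*erf(sqrt(2)*b/4)


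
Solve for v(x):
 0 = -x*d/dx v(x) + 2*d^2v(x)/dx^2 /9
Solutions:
 v(x) = C1 + C2*erfi(3*x/2)


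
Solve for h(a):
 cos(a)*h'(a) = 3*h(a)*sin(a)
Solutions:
 h(a) = C1/cos(a)^3


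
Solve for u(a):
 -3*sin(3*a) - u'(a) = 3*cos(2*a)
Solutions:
 u(a) = C1 - 3*sin(2*a)/2 + cos(3*a)


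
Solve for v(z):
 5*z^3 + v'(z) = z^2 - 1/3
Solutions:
 v(z) = C1 - 5*z^4/4 + z^3/3 - z/3


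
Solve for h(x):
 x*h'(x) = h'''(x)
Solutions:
 h(x) = C1 + Integral(C2*airyai(x) + C3*airybi(x), x)


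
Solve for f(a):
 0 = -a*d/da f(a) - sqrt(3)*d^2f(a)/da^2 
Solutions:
 f(a) = C1 + C2*erf(sqrt(2)*3^(3/4)*a/6)


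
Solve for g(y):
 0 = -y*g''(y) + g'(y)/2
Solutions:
 g(y) = C1 + C2*y^(3/2)


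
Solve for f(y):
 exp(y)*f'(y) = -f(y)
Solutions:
 f(y) = C1*exp(exp(-y))


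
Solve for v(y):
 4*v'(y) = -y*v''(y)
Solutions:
 v(y) = C1 + C2/y^3


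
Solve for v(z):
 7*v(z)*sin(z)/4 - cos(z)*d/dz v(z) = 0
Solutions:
 v(z) = C1/cos(z)^(7/4)


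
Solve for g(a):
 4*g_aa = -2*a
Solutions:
 g(a) = C1 + C2*a - a^3/12


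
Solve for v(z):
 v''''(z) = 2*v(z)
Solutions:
 v(z) = C1*exp(-2^(1/4)*z) + C2*exp(2^(1/4)*z) + C3*sin(2^(1/4)*z) + C4*cos(2^(1/4)*z)


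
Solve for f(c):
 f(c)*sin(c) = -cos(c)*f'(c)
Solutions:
 f(c) = C1*cos(c)


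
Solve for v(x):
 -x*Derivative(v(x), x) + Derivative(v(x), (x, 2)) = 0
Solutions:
 v(x) = C1 + C2*erfi(sqrt(2)*x/2)


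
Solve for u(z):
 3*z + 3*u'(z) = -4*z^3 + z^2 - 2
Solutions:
 u(z) = C1 - z^4/3 + z^3/9 - z^2/2 - 2*z/3


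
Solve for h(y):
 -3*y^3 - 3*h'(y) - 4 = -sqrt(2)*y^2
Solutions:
 h(y) = C1 - y^4/4 + sqrt(2)*y^3/9 - 4*y/3


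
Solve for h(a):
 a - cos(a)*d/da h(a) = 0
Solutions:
 h(a) = C1 + Integral(a/cos(a), a)


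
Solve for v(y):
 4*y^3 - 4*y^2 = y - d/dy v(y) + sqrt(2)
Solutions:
 v(y) = C1 - y^4 + 4*y^3/3 + y^2/2 + sqrt(2)*y


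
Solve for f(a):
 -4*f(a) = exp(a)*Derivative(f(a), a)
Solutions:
 f(a) = C1*exp(4*exp(-a))


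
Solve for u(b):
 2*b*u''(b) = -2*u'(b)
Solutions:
 u(b) = C1 + C2*log(b)


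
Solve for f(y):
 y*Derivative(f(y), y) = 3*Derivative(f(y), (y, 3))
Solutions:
 f(y) = C1 + Integral(C2*airyai(3^(2/3)*y/3) + C3*airybi(3^(2/3)*y/3), y)


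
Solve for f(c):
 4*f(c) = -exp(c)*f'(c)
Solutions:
 f(c) = C1*exp(4*exp(-c))


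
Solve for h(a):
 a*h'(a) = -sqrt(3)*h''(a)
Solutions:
 h(a) = C1 + C2*erf(sqrt(2)*3^(3/4)*a/6)


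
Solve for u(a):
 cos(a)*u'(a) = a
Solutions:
 u(a) = C1 + Integral(a/cos(a), a)


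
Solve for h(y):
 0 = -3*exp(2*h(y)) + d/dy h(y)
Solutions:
 h(y) = log(-sqrt(-1/(C1 + 3*y))) - log(2)/2
 h(y) = log(-1/(C1 + 3*y))/2 - log(2)/2


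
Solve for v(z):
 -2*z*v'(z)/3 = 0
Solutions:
 v(z) = C1


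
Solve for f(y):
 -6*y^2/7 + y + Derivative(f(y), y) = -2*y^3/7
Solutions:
 f(y) = C1 - y^4/14 + 2*y^3/7 - y^2/2


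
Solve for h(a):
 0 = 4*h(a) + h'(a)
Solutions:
 h(a) = C1*exp(-4*a)


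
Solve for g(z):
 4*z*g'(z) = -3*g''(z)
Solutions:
 g(z) = C1 + C2*erf(sqrt(6)*z/3)


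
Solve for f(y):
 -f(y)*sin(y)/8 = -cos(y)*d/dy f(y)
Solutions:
 f(y) = C1/cos(y)^(1/8)


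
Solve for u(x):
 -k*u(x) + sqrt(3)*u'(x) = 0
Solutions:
 u(x) = C1*exp(sqrt(3)*k*x/3)


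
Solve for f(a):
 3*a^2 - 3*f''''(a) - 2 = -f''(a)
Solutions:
 f(a) = C1 + C2*a + C3*exp(-sqrt(3)*a/3) + C4*exp(sqrt(3)*a/3) - a^4/4 - 8*a^2


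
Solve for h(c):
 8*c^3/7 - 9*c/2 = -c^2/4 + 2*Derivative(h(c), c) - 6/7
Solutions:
 h(c) = C1 + c^4/7 + c^3/24 - 9*c^2/8 + 3*c/7


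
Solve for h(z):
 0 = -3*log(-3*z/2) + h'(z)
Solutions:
 h(z) = C1 + 3*z*log(-z) + 3*z*(-1 - log(2) + log(3))


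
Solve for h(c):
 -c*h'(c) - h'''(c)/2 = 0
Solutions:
 h(c) = C1 + Integral(C2*airyai(-2^(1/3)*c) + C3*airybi(-2^(1/3)*c), c)


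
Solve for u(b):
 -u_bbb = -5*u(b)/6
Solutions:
 u(b) = C3*exp(5^(1/3)*6^(2/3)*b/6) + (C1*sin(2^(2/3)*3^(1/6)*5^(1/3)*b/4) + C2*cos(2^(2/3)*3^(1/6)*5^(1/3)*b/4))*exp(-5^(1/3)*6^(2/3)*b/12)


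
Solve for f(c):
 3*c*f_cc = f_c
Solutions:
 f(c) = C1 + C2*c^(4/3)


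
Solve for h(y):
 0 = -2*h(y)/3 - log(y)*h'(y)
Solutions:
 h(y) = C1*exp(-2*li(y)/3)


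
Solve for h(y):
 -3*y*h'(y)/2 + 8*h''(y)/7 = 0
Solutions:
 h(y) = C1 + C2*erfi(sqrt(42)*y/8)


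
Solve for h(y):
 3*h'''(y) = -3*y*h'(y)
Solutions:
 h(y) = C1 + Integral(C2*airyai(-y) + C3*airybi(-y), y)


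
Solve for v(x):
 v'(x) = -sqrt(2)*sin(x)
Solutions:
 v(x) = C1 + sqrt(2)*cos(x)


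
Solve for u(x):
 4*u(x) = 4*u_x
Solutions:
 u(x) = C1*exp(x)


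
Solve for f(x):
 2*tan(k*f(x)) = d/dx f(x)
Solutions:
 f(x) = Piecewise((-asin(exp(C1*k + 2*k*x))/k + pi/k, Ne(k, 0)), (nan, True))
 f(x) = Piecewise((asin(exp(C1*k + 2*k*x))/k, Ne(k, 0)), (nan, True))


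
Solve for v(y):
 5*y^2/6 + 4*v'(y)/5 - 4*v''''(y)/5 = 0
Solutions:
 v(y) = C1 + C4*exp(y) - 25*y^3/72 + (C2*sin(sqrt(3)*y/2) + C3*cos(sqrt(3)*y/2))*exp(-y/2)


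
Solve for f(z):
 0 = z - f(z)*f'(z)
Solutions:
 f(z) = -sqrt(C1 + z^2)
 f(z) = sqrt(C1 + z^2)


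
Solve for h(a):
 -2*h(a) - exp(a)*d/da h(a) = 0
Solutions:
 h(a) = C1*exp(2*exp(-a))


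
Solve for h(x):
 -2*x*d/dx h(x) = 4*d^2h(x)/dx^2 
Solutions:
 h(x) = C1 + C2*erf(x/2)


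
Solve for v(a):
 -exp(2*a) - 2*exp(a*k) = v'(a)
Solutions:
 v(a) = C1 - exp(2*a)/2 - 2*exp(a*k)/k


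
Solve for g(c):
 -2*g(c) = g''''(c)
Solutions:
 g(c) = (C1*sin(2^(3/4)*c/2) + C2*cos(2^(3/4)*c/2))*exp(-2^(3/4)*c/2) + (C3*sin(2^(3/4)*c/2) + C4*cos(2^(3/4)*c/2))*exp(2^(3/4)*c/2)


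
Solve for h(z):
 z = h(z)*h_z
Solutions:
 h(z) = -sqrt(C1 + z^2)
 h(z) = sqrt(C1 + z^2)


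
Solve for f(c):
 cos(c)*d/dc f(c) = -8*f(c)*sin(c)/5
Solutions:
 f(c) = C1*cos(c)^(8/5)


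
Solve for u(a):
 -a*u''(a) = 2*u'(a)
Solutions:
 u(a) = C1 + C2/a


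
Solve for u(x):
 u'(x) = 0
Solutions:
 u(x) = C1


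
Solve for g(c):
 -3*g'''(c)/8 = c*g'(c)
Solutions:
 g(c) = C1 + Integral(C2*airyai(-2*3^(2/3)*c/3) + C3*airybi(-2*3^(2/3)*c/3), c)


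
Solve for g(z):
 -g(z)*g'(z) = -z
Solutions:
 g(z) = -sqrt(C1 + z^2)
 g(z) = sqrt(C1 + z^2)


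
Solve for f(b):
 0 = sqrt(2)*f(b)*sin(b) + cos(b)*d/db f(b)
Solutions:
 f(b) = C1*cos(b)^(sqrt(2))


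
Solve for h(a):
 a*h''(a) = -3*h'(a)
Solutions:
 h(a) = C1 + C2/a^2


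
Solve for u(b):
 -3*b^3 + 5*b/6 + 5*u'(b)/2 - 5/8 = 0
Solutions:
 u(b) = C1 + 3*b^4/10 - b^2/6 + b/4


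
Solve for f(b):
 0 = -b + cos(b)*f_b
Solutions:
 f(b) = C1 + Integral(b/cos(b), b)


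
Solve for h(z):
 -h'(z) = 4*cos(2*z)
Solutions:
 h(z) = C1 - 2*sin(2*z)


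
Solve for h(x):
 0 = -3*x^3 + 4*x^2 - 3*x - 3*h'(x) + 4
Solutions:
 h(x) = C1 - x^4/4 + 4*x^3/9 - x^2/2 + 4*x/3


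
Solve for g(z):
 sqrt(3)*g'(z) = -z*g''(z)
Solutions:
 g(z) = C1 + C2*z^(1 - sqrt(3))


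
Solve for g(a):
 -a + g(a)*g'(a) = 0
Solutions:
 g(a) = -sqrt(C1 + a^2)
 g(a) = sqrt(C1 + a^2)


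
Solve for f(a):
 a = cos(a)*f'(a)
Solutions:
 f(a) = C1 + Integral(a/cos(a), a)


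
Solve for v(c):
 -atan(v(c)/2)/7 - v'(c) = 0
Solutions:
 Integral(1/atan(_y/2), (_y, v(c))) = C1 - c/7


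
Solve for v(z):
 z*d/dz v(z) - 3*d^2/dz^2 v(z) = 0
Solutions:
 v(z) = C1 + C2*erfi(sqrt(6)*z/6)


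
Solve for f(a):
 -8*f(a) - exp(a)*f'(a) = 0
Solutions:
 f(a) = C1*exp(8*exp(-a))


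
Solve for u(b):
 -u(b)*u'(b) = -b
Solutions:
 u(b) = -sqrt(C1 + b^2)
 u(b) = sqrt(C1 + b^2)


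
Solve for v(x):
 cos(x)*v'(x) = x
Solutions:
 v(x) = C1 + Integral(x/cos(x), x)


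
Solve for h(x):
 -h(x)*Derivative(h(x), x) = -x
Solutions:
 h(x) = -sqrt(C1 + x^2)
 h(x) = sqrt(C1 + x^2)


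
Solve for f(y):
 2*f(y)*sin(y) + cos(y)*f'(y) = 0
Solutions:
 f(y) = C1*cos(y)^2


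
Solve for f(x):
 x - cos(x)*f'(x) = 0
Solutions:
 f(x) = C1 + Integral(x/cos(x), x)


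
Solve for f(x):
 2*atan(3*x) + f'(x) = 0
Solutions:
 f(x) = C1 - 2*x*atan(3*x) + log(9*x^2 + 1)/3


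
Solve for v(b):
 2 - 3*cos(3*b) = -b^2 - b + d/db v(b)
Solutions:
 v(b) = C1 + b^3/3 + b^2/2 + 2*b - sin(3*b)


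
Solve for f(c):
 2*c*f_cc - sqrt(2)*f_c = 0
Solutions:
 f(c) = C1 + C2*c^(sqrt(2)/2 + 1)


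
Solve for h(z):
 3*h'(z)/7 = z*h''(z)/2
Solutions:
 h(z) = C1 + C2*z^(13/7)


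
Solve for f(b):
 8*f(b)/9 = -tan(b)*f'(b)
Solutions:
 f(b) = C1/sin(b)^(8/9)


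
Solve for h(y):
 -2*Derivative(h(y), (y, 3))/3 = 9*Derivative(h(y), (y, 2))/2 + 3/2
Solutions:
 h(y) = C1 + C2*y + C3*exp(-27*y/4) - y^2/6


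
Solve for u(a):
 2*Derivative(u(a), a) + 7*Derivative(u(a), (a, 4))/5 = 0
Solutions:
 u(a) = C1 + C4*exp(-10^(1/3)*7^(2/3)*a/7) + (C2*sin(10^(1/3)*sqrt(3)*7^(2/3)*a/14) + C3*cos(10^(1/3)*sqrt(3)*7^(2/3)*a/14))*exp(10^(1/3)*7^(2/3)*a/14)


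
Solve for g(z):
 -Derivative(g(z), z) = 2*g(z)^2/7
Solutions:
 g(z) = 7/(C1 + 2*z)


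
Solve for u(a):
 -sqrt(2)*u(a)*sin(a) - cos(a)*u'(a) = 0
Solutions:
 u(a) = C1*cos(a)^(sqrt(2))


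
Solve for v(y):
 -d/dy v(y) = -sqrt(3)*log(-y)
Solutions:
 v(y) = C1 + sqrt(3)*y*log(-y) - sqrt(3)*y


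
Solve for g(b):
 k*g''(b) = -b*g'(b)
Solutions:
 g(b) = C1 + C2*sqrt(k)*erf(sqrt(2)*b*sqrt(1/k)/2)


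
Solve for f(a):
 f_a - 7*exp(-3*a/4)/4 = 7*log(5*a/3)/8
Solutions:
 f(a) = C1 + 7*a*log(a)/8 + 7*a*(-log(3) - 1 + log(5))/8 - 7*exp(-3*a/4)/3


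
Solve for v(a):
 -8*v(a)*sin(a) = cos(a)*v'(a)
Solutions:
 v(a) = C1*cos(a)^8


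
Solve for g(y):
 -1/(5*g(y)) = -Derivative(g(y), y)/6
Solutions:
 g(y) = -sqrt(C1 + 60*y)/5
 g(y) = sqrt(C1 + 60*y)/5


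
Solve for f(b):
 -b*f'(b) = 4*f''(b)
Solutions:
 f(b) = C1 + C2*erf(sqrt(2)*b/4)


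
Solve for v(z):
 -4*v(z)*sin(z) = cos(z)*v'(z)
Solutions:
 v(z) = C1*cos(z)^4


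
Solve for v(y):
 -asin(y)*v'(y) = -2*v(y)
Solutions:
 v(y) = C1*exp(2*Integral(1/asin(y), y))


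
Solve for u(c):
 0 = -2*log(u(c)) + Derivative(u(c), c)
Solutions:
 li(u(c)) = C1 + 2*c


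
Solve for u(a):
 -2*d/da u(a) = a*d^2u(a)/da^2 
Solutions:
 u(a) = C1 + C2/a


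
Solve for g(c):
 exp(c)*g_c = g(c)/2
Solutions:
 g(c) = C1*exp(-exp(-c)/2)


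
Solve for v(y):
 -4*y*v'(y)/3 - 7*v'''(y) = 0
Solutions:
 v(y) = C1 + Integral(C2*airyai(-42^(2/3)*y/21) + C3*airybi(-42^(2/3)*y/21), y)


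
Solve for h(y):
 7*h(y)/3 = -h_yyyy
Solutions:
 h(y) = (C1*sin(sqrt(2)*3^(3/4)*7^(1/4)*y/6) + C2*cos(sqrt(2)*3^(3/4)*7^(1/4)*y/6))*exp(-sqrt(2)*3^(3/4)*7^(1/4)*y/6) + (C3*sin(sqrt(2)*3^(3/4)*7^(1/4)*y/6) + C4*cos(sqrt(2)*3^(3/4)*7^(1/4)*y/6))*exp(sqrt(2)*3^(3/4)*7^(1/4)*y/6)


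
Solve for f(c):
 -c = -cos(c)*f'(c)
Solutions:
 f(c) = C1 + Integral(c/cos(c), c)


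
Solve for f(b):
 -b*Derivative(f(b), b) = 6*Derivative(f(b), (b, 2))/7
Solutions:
 f(b) = C1 + C2*erf(sqrt(21)*b/6)


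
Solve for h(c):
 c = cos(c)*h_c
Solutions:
 h(c) = C1 + Integral(c/cos(c), c)


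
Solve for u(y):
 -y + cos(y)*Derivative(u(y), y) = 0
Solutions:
 u(y) = C1 + Integral(y/cos(y), y)


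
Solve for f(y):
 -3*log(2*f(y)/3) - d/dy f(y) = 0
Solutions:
 Integral(1/(log(_y) - log(3) + log(2)), (_y, f(y)))/3 = C1 - y


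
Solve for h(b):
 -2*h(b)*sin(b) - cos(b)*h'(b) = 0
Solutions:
 h(b) = C1*cos(b)^2


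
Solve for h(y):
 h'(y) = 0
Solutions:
 h(y) = C1


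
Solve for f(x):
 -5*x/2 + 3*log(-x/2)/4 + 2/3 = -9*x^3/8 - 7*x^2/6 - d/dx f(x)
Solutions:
 f(x) = C1 - 9*x^4/32 - 7*x^3/18 + 5*x^2/4 - 3*x*log(-x)/4 + x*(1 + 9*log(2))/12


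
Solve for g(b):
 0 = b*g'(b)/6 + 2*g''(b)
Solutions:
 g(b) = C1 + C2*erf(sqrt(6)*b/12)


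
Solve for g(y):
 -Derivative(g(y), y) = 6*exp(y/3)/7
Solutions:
 g(y) = C1 - 18*exp(y/3)/7


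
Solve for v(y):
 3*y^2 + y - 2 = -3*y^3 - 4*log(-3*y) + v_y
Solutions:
 v(y) = C1 + 3*y^4/4 + y^3 + y^2/2 + 4*y*log(-y) + 2*y*(-3 + 2*log(3))


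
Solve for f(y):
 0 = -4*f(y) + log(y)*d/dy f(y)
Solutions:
 f(y) = C1*exp(4*li(y))


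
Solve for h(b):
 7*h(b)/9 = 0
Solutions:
 h(b) = 0


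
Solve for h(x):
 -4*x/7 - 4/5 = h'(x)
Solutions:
 h(x) = C1 - 2*x^2/7 - 4*x/5


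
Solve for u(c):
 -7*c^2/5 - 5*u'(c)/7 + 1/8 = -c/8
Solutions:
 u(c) = C1 - 49*c^3/75 + 7*c^2/80 + 7*c/40


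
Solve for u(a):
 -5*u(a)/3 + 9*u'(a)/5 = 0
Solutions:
 u(a) = C1*exp(25*a/27)


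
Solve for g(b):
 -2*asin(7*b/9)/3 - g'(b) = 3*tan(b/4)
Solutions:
 g(b) = C1 - 2*b*asin(7*b/9)/3 - 2*sqrt(81 - 49*b^2)/21 + 12*log(cos(b/4))


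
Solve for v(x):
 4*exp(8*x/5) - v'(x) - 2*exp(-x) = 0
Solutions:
 v(x) = C1 + 5*exp(8*x/5)/2 + 2*exp(-x)


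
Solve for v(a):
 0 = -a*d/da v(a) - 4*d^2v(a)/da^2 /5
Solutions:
 v(a) = C1 + C2*erf(sqrt(10)*a/4)


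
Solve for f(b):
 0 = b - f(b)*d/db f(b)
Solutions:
 f(b) = -sqrt(C1 + b^2)
 f(b) = sqrt(C1 + b^2)


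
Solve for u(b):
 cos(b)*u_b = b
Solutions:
 u(b) = C1 + Integral(b/cos(b), b)


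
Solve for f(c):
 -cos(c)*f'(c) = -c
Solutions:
 f(c) = C1 + Integral(c/cos(c), c)


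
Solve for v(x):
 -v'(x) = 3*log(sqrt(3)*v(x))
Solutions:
 2*Integral(1/(2*log(_y) + log(3)), (_y, v(x)))/3 = C1 - x


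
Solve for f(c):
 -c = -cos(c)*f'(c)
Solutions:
 f(c) = C1 + Integral(c/cos(c), c)


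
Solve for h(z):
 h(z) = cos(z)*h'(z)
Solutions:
 h(z) = C1*sqrt(sin(z) + 1)/sqrt(sin(z) - 1)


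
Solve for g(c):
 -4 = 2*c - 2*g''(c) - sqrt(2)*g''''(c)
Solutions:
 g(c) = C1 + C2*c + C3*sin(2^(1/4)*c) + C4*cos(2^(1/4)*c) + c^3/6 + c^2


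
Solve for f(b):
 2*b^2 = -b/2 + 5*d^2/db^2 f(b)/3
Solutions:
 f(b) = C1 + C2*b + b^4/10 + b^3/20


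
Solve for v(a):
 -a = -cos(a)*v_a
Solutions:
 v(a) = C1 + Integral(a/cos(a), a)


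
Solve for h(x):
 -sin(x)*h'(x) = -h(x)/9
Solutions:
 h(x) = C1*(cos(x) - 1)^(1/18)/(cos(x) + 1)^(1/18)


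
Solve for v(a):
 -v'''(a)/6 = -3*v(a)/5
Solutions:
 v(a) = C3*exp(18^(1/3)*5^(2/3)*a/5) + (C1*sin(3*2^(1/3)*3^(1/6)*5^(2/3)*a/10) + C2*cos(3*2^(1/3)*3^(1/6)*5^(2/3)*a/10))*exp(-18^(1/3)*5^(2/3)*a/10)


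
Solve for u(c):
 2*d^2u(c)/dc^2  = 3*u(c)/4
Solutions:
 u(c) = C1*exp(-sqrt(6)*c/4) + C2*exp(sqrt(6)*c/4)


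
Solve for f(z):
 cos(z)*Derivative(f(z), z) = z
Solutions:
 f(z) = C1 + Integral(z/cos(z), z)


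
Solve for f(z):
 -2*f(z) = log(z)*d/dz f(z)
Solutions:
 f(z) = C1*exp(-2*li(z))


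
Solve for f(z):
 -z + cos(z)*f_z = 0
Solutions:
 f(z) = C1 + Integral(z/cos(z), z)


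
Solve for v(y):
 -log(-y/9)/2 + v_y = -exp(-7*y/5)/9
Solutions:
 v(y) = C1 + y*log(-y)/2 + y*(-log(3) - 1/2) + 5*exp(-7*y/5)/63


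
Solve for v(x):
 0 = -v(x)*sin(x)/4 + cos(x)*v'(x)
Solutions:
 v(x) = C1/cos(x)^(1/4)


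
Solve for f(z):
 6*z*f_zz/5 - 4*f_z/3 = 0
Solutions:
 f(z) = C1 + C2*z^(19/9)


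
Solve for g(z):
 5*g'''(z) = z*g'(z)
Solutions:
 g(z) = C1 + Integral(C2*airyai(5^(2/3)*z/5) + C3*airybi(5^(2/3)*z/5), z)


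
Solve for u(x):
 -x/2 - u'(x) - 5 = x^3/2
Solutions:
 u(x) = C1 - x^4/8 - x^2/4 - 5*x


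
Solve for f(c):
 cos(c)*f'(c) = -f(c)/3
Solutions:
 f(c) = C1*(sin(c) - 1)^(1/6)/(sin(c) + 1)^(1/6)


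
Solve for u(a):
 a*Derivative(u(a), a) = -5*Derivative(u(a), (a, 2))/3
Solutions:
 u(a) = C1 + C2*erf(sqrt(30)*a/10)


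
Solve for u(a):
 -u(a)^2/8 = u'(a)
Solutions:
 u(a) = 8/(C1 + a)


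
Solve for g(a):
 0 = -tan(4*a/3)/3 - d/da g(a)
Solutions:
 g(a) = C1 + log(cos(4*a/3))/4


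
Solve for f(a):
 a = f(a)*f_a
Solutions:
 f(a) = -sqrt(C1 + a^2)
 f(a) = sqrt(C1 + a^2)


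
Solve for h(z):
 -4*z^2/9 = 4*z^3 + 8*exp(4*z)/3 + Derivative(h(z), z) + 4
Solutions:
 h(z) = C1 - z^4 - 4*z^3/27 - 4*z - 2*exp(4*z)/3


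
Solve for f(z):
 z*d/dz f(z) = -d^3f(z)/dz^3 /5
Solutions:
 f(z) = C1 + Integral(C2*airyai(-5^(1/3)*z) + C3*airybi(-5^(1/3)*z), z)


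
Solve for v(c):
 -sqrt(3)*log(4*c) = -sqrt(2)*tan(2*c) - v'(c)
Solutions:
 v(c) = C1 + sqrt(3)*c*(log(c) - 1) + 2*sqrt(3)*c*log(2) + sqrt(2)*log(cos(2*c))/2


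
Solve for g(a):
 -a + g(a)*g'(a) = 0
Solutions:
 g(a) = -sqrt(C1 + a^2)
 g(a) = sqrt(C1 + a^2)


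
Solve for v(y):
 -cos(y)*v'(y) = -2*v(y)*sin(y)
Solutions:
 v(y) = C1/cos(y)^2


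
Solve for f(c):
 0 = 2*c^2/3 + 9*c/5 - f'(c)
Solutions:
 f(c) = C1 + 2*c^3/9 + 9*c^2/10


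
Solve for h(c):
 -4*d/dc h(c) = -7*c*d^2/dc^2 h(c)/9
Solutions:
 h(c) = C1 + C2*c^(43/7)


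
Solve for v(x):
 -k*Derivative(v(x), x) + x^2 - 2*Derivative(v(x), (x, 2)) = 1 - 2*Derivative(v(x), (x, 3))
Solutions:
 v(x) = C1 + C2*exp(x*(1 - sqrt(2*k + 1))/2) + C3*exp(x*(sqrt(2*k + 1) + 1)/2) + x^3/(3*k) - x/k - 2*x^2/k^2 + 4*x/k^2 + 8*x/k^3


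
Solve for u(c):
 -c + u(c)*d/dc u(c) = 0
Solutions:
 u(c) = -sqrt(C1 + c^2)
 u(c) = sqrt(C1 + c^2)


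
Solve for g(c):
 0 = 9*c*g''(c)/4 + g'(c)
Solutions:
 g(c) = C1 + C2*c^(5/9)


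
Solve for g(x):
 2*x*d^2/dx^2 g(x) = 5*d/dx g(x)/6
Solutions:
 g(x) = C1 + C2*x^(17/12)


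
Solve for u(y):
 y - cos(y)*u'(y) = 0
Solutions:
 u(y) = C1 + Integral(y/cos(y), y)


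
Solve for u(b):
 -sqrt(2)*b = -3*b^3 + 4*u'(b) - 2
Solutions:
 u(b) = C1 + 3*b^4/16 - sqrt(2)*b^2/8 + b/2


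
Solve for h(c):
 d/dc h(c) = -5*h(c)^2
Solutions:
 h(c) = 1/(C1 + 5*c)


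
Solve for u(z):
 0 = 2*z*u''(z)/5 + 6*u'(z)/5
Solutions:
 u(z) = C1 + C2/z^2


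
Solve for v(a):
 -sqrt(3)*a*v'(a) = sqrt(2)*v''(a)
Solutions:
 v(a) = C1 + C2*erf(6^(1/4)*a/2)


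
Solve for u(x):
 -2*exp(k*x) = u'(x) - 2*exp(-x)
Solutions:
 u(x) = C1 - 2*exp(-x) - 2*exp(k*x)/k


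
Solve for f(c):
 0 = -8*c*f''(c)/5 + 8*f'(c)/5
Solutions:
 f(c) = C1 + C2*c^2


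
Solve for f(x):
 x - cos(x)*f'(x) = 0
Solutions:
 f(x) = C1 + Integral(x/cos(x), x)


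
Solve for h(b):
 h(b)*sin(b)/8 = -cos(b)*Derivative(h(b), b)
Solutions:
 h(b) = C1*cos(b)^(1/8)


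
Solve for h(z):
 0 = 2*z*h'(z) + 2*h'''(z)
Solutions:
 h(z) = C1 + Integral(C2*airyai(-z) + C3*airybi(-z), z)


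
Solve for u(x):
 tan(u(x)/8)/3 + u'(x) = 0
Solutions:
 u(x) = -8*asin(C1*exp(-x/24)) + 8*pi
 u(x) = 8*asin(C1*exp(-x/24))


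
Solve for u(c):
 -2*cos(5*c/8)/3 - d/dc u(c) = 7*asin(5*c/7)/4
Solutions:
 u(c) = C1 - 7*c*asin(5*c/7)/4 - 7*sqrt(49 - 25*c^2)/20 - 16*sin(5*c/8)/15


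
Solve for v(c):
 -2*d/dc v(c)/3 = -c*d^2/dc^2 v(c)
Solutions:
 v(c) = C1 + C2*c^(5/3)


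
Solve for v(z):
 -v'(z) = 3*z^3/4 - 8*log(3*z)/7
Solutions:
 v(z) = C1 - 3*z^4/16 + 8*z*log(z)/7 - 8*z/7 + 8*z*log(3)/7


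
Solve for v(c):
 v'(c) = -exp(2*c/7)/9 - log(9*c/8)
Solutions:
 v(c) = C1 - c*log(c) + c*(-2*log(3) + 1 + 3*log(2)) - 7*exp(2*c/7)/18


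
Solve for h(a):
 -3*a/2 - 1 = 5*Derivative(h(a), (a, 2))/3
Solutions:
 h(a) = C1 + C2*a - 3*a^3/20 - 3*a^2/10


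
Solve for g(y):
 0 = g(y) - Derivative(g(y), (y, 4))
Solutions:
 g(y) = C1*exp(-y) + C2*exp(y) + C3*sin(y) + C4*cos(y)


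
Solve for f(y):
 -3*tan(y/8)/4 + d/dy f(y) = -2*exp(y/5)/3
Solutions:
 f(y) = C1 - 10*exp(y/5)/3 - 6*log(cos(y/8))


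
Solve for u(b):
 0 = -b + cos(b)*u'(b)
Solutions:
 u(b) = C1 + Integral(b/cos(b), b)


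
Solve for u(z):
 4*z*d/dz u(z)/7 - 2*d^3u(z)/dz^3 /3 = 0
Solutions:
 u(z) = C1 + Integral(C2*airyai(6^(1/3)*7^(2/3)*z/7) + C3*airybi(6^(1/3)*7^(2/3)*z/7), z)


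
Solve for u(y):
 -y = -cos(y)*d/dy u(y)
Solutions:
 u(y) = C1 + Integral(y/cos(y), y)


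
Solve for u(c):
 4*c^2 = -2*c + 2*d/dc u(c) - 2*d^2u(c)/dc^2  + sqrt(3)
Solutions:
 u(c) = C1 + C2*exp(c) + 2*c^3/3 + 5*c^2/2 - sqrt(3)*c/2 + 5*c


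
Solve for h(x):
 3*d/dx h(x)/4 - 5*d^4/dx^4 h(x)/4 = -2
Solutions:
 h(x) = C1 + C4*exp(3^(1/3)*5^(2/3)*x/5) - 8*x/3 + (C2*sin(3^(5/6)*5^(2/3)*x/10) + C3*cos(3^(5/6)*5^(2/3)*x/10))*exp(-3^(1/3)*5^(2/3)*x/10)


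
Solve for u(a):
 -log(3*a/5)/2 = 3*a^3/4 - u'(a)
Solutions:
 u(a) = C1 + 3*a^4/16 + a*log(a)/2 - a/2 + a*log(sqrt(15)/5)


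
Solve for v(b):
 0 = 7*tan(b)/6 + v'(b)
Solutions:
 v(b) = C1 + 7*log(cos(b))/6


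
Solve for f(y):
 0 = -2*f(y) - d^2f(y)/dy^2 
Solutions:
 f(y) = C1*sin(sqrt(2)*y) + C2*cos(sqrt(2)*y)


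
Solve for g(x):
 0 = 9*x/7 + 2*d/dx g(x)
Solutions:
 g(x) = C1 - 9*x^2/28


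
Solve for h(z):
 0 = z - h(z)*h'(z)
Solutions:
 h(z) = -sqrt(C1 + z^2)
 h(z) = sqrt(C1 + z^2)


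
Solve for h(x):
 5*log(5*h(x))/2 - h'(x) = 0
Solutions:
 -2*Integral(1/(log(_y) + log(5)), (_y, h(x)))/5 = C1 - x


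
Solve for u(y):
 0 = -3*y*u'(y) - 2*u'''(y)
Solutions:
 u(y) = C1 + Integral(C2*airyai(-2^(2/3)*3^(1/3)*y/2) + C3*airybi(-2^(2/3)*3^(1/3)*y/2), y)


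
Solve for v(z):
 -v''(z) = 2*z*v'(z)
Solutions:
 v(z) = C1 + C2*erf(z)


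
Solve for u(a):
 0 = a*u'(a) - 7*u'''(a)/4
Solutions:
 u(a) = C1 + Integral(C2*airyai(14^(2/3)*a/7) + C3*airybi(14^(2/3)*a/7), a)


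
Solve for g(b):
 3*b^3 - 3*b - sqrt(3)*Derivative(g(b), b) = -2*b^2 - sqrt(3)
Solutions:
 g(b) = C1 + sqrt(3)*b^4/4 + 2*sqrt(3)*b^3/9 - sqrt(3)*b^2/2 + b


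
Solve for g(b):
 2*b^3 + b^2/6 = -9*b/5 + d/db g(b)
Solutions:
 g(b) = C1 + b^4/2 + b^3/18 + 9*b^2/10


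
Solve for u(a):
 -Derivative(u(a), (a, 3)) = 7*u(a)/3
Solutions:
 u(a) = C3*exp(-3^(2/3)*7^(1/3)*a/3) + (C1*sin(3^(1/6)*7^(1/3)*a/2) + C2*cos(3^(1/6)*7^(1/3)*a/2))*exp(3^(2/3)*7^(1/3)*a/6)


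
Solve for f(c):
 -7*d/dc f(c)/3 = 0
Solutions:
 f(c) = C1


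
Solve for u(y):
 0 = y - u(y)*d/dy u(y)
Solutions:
 u(y) = -sqrt(C1 + y^2)
 u(y) = sqrt(C1 + y^2)


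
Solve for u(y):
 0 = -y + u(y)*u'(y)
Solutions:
 u(y) = -sqrt(C1 + y^2)
 u(y) = sqrt(C1 + y^2)


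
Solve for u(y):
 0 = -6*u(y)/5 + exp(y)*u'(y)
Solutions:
 u(y) = C1*exp(-6*exp(-y)/5)


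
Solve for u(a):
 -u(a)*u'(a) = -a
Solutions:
 u(a) = -sqrt(C1 + a^2)
 u(a) = sqrt(C1 + a^2)


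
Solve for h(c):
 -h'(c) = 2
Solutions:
 h(c) = C1 - 2*c


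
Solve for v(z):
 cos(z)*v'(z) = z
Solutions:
 v(z) = C1 + Integral(z/cos(z), z)


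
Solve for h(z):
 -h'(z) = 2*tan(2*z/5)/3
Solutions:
 h(z) = C1 + 5*log(cos(2*z/5))/3


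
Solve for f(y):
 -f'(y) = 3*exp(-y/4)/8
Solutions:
 f(y) = C1 + 3*exp(-y/4)/2


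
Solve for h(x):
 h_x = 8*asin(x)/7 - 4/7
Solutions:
 h(x) = C1 + 8*x*asin(x)/7 - 4*x/7 + 8*sqrt(1 - x^2)/7


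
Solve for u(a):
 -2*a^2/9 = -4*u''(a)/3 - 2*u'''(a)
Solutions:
 u(a) = C1 + C2*a + C3*exp(-2*a/3) + a^4/72 - a^3/12 + 3*a^2/8


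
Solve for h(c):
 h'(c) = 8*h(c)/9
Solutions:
 h(c) = C1*exp(8*c/9)


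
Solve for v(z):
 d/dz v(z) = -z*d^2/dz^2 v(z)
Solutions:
 v(z) = C1 + C2*log(z)


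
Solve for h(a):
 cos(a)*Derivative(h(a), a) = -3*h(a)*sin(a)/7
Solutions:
 h(a) = C1*cos(a)^(3/7)


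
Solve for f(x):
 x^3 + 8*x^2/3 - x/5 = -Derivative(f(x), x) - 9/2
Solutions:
 f(x) = C1 - x^4/4 - 8*x^3/9 + x^2/10 - 9*x/2


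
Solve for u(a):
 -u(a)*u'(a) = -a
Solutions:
 u(a) = -sqrt(C1 + a^2)
 u(a) = sqrt(C1 + a^2)


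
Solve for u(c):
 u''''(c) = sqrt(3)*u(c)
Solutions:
 u(c) = C1*exp(-3^(1/8)*c) + C2*exp(3^(1/8)*c) + C3*sin(3^(1/8)*c) + C4*cos(3^(1/8)*c)


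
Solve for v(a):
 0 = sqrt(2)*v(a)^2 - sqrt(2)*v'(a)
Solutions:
 v(a) = -1/(C1 + a)


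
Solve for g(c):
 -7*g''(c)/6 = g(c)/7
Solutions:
 g(c) = C1*sin(sqrt(6)*c/7) + C2*cos(sqrt(6)*c/7)


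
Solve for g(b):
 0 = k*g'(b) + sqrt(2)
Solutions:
 g(b) = C1 - sqrt(2)*b/k


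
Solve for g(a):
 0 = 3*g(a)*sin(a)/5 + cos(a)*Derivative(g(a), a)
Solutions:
 g(a) = C1*cos(a)^(3/5)


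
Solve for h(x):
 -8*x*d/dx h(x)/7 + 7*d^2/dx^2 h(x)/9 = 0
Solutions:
 h(x) = C1 + C2*erfi(6*x/7)


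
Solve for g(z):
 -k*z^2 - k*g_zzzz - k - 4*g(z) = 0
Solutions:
 g(z) = C1*exp(-sqrt(2)*z*(-1/k)^(1/4)) + C2*exp(sqrt(2)*z*(-1/k)^(1/4)) + C3*exp(-sqrt(2)*I*z*(-1/k)^(1/4)) + C4*exp(sqrt(2)*I*z*(-1/k)^(1/4)) - k*z^2/4 - k/4


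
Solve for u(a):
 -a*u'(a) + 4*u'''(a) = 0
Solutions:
 u(a) = C1 + Integral(C2*airyai(2^(1/3)*a/2) + C3*airybi(2^(1/3)*a/2), a)


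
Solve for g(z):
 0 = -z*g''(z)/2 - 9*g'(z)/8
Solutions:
 g(z) = C1 + C2/z^(5/4)


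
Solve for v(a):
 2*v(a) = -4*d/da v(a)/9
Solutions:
 v(a) = C1*exp(-9*a/2)


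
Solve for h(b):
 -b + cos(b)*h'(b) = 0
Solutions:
 h(b) = C1 + Integral(b/cos(b), b)


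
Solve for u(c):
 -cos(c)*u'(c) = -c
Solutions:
 u(c) = C1 + Integral(c/cos(c), c)


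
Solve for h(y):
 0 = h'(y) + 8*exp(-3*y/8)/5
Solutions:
 h(y) = C1 + 64*exp(-3*y/8)/15


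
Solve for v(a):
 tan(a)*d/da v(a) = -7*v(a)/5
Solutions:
 v(a) = C1/sin(a)^(7/5)


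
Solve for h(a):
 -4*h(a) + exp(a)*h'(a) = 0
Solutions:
 h(a) = C1*exp(-4*exp(-a))


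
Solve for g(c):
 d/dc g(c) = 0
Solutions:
 g(c) = C1


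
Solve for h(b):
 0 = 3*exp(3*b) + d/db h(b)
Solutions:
 h(b) = C1 - exp(3*b)


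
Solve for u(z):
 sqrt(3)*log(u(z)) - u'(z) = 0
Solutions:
 li(u(z)) = C1 + sqrt(3)*z


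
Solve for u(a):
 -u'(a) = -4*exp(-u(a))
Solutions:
 u(a) = log(C1 + 4*a)


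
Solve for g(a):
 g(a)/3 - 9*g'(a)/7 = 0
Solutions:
 g(a) = C1*exp(7*a/27)


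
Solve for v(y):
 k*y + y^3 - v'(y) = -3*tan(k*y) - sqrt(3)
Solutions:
 v(y) = C1 + k*y^2/2 + y^4/4 + sqrt(3)*y + 3*Piecewise((-log(cos(k*y))/k, Ne(k, 0)), (0, True))


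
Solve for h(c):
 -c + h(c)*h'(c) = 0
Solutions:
 h(c) = -sqrt(C1 + c^2)
 h(c) = sqrt(C1 + c^2)


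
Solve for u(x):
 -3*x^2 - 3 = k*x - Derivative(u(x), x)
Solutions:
 u(x) = C1 + k*x^2/2 + x^3 + 3*x


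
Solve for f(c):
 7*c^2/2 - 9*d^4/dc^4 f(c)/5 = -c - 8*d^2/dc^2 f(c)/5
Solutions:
 f(c) = C1 + C2*c + C3*exp(-2*sqrt(2)*c/3) + C4*exp(2*sqrt(2)*c/3) - 35*c^4/192 - 5*c^3/48 - 315*c^2/128


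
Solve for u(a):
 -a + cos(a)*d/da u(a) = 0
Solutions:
 u(a) = C1 + Integral(a/cos(a), a)


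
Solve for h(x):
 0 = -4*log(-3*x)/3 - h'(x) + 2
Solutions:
 h(x) = C1 - 4*x*log(-x)/3 + 2*x*(5 - 2*log(3))/3


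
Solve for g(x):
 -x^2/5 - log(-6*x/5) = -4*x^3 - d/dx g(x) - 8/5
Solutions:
 g(x) = C1 - x^4 + x^3/15 + x*log(-x) + x*(-13/5 - log(5) + log(6))


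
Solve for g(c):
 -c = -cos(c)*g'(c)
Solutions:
 g(c) = C1 + Integral(c/cos(c), c)


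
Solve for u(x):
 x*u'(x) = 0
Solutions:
 u(x) = C1


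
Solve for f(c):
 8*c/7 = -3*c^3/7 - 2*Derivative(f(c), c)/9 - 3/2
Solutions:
 f(c) = C1 - 27*c^4/56 - 18*c^2/7 - 27*c/4


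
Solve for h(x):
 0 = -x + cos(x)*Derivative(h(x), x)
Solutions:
 h(x) = C1 + Integral(x/cos(x), x)


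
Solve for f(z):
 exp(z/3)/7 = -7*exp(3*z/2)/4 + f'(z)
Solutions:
 f(z) = C1 + 3*exp(z/3)/7 + 7*exp(3*z/2)/6


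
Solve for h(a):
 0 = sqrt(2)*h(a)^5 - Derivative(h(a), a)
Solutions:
 h(a) = -(-1/(C1 + 4*sqrt(2)*a))^(1/4)
 h(a) = (-1/(C1 + 4*sqrt(2)*a))^(1/4)
 h(a) = -I*(-1/(C1 + 4*sqrt(2)*a))^(1/4)
 h(a) = I*(-1/(C1 + 4*sqrt(2)*a))^(1/4)


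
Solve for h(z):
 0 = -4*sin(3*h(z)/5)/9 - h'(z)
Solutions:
 4*z/9 + 5*log(cos(3*h(z)/5) - 1)/6 - 5*log(cos(3*h(z)/5) + 1)/6 = C1


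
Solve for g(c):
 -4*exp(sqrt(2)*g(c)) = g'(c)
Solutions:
 g(c) = sqrt(2)*(2*log(1/(C1 + 4*c)) - log(2))/4


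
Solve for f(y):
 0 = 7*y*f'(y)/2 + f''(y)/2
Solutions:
 f(y) = C1 + C2*erf(sqrt(14)*y/2)


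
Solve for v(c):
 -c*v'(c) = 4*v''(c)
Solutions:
 v(c) = C1 + C2*erf(sqrt(2)*c/4)


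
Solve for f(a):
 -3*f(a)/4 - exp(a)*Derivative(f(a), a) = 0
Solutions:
 f(a) = C1*exp(3*exp(-a)/4)


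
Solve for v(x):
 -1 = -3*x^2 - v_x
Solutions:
 v(x) = C1 - x^3 + x


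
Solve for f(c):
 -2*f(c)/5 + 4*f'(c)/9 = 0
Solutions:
 f(c) = C1*exp(9*c/10)


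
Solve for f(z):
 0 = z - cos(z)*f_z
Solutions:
 f(z) = C1 + Integral(z/cos(z), z)


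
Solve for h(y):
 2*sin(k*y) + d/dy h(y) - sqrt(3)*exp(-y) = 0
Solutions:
 h(y) = C1 - sqrt(3)*exp(-y) + 2*cos(k*y)/k


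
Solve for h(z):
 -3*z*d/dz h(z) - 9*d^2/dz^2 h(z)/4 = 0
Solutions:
 h(z) = C1 + C2*erf(sqrt(6)*z/3)


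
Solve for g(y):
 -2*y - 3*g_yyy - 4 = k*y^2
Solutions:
 g(y) = C1 + C2*y + C3*y^2 - k*y^5/180 - y^4/36 - 2*y^3/9


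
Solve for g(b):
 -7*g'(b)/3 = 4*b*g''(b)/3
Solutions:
 g(b) = C1 + C2/b^(3/4)


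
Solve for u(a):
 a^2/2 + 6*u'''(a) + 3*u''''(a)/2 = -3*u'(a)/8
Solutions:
 u(a) = C1 + C2*exp(a*(-16 + 64/(3*sqrt(3153) + 539)^(1/3) + (3*sqrt(3153) + 539)^(1/3))/12)*sin(sqrt(3)*a*(-(3*sqrt(3153) + 539)^(1/3) + 64/(3*sqrt(3153) + 539)^(1/3))/12) + C3*exp(a*(-16 + 64/(3*sqrt(3153) + 539)^(1/3) + (3*sqrt(3153) + 539)^(1/3))/12)*cos(sqrt(3)*a*(-(3*sqrt(3153) + 539)^(1/3) + 64/(3*sqrt(3153) + 539)^(1/3))/12) + C4*exp(-a*(64/(3*sqrt(3153) + 539)^(1/3) + 8 + (3*sqrt(3153) + 539)^(1/3))/6) - 4*a^3/9 + 128*a/3


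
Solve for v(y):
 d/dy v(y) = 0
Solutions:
 v(y) = C1


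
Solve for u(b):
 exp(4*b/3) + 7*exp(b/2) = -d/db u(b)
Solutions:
 u(b) = C1 - 3*exp(4*b/3)/4 - 14*exp(b/2)


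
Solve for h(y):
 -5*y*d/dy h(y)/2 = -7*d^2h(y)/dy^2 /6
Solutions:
 h(y) = C1 + C2*erfi(sqrt(210)*y/14)


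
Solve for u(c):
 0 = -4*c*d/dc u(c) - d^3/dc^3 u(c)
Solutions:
 u(c) = C1 + Integral(C2*airyai(-2^(2/3)*c) + C3*airybi(-2^(2/3)*c), c)


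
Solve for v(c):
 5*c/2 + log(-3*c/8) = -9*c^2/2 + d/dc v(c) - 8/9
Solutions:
 v(c) = C1 + 3*c^3/2 + 5*c^2/4 + c*log(-c) + c*(-3*log(2) - 1/9 + log(3))


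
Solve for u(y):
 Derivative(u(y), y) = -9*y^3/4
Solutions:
 u(y) = C1 - 9*y^4/16


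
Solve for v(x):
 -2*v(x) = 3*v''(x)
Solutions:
 v(x) = C1*sin(sqrt(6)*x/3) + C2*cos(sqrt(6)*x/3)


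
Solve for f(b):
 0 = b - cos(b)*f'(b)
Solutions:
 f(b) = C1 + Integral(b/cos(b), b)


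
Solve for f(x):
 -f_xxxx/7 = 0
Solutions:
 f(x) = C1 + C2*x + C3*x^2 + C4*x^3


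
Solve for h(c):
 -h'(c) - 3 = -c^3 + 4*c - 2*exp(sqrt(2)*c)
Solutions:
 h(c) = C1 + c^4/4 - 2*c^2 - 3*c + sqrt(2)*exp(sqrt(2)*c)
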